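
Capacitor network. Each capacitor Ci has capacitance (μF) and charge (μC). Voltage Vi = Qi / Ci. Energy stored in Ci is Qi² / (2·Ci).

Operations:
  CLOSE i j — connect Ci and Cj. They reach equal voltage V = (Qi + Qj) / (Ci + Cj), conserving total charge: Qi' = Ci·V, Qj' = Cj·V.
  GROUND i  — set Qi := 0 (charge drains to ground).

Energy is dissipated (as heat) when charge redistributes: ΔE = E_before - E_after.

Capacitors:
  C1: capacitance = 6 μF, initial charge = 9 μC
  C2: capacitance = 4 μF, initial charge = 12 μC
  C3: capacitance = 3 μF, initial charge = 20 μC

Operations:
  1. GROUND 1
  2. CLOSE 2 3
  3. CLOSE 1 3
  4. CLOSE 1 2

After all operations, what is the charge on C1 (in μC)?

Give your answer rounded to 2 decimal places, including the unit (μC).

Answer: 16.46 μC

Derivation:
Initial: C1(6μF, Q=9μC, V=1.50V), C2(4μF, Q=12μC, V=3.00V), C3(3μF, Q=20μC, V=6.67V)
Op 1: GROUND 1: Q1=0; energy lost=6.750
Op 2: CLOSE 2-3: Q_total=32.00, C_total=7.00, V=4.57; Q2=18.29, Q3=13.71; dissipated=11.524
Op 3: CLOSE 1-3: Q_total=13.71, C_total=9.00, V=1.52; Q1=9.14, Q3=4.57; dissipated=20.898
Op 4: CLOSE 1-2: Q_total=27.43, C_total=10.00, V=2.74; Q1=16.46, Q2=10.97; dissipated=11.146
Final charges: Q1=16.46, Q2=10.97, Q3=4.57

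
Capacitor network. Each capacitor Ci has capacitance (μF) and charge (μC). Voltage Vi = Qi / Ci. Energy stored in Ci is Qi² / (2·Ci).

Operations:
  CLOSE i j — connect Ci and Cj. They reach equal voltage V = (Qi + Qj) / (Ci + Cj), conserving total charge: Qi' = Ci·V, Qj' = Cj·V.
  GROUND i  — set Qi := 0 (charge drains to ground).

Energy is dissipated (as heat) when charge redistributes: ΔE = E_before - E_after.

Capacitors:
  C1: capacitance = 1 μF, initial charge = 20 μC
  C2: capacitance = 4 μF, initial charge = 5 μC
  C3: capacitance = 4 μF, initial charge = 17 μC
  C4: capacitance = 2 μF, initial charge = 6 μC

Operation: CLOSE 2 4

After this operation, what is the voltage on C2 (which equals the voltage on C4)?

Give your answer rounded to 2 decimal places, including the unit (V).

Initial: C1(1μF, Q=20μC, V=20.00V), C2(4μF, Q=5μC, V=1.25V), C3(4μF, Q=17μC, V=4.25V), C4(2μF, Q=6μC, V=3.00V)
Op 1: CLOSE 2-4: Q_total=11.00, C_total=6.00, V=1.83; Q2=7.33, Q4=3.67; dissipated=2.042

Answer: 1.83 V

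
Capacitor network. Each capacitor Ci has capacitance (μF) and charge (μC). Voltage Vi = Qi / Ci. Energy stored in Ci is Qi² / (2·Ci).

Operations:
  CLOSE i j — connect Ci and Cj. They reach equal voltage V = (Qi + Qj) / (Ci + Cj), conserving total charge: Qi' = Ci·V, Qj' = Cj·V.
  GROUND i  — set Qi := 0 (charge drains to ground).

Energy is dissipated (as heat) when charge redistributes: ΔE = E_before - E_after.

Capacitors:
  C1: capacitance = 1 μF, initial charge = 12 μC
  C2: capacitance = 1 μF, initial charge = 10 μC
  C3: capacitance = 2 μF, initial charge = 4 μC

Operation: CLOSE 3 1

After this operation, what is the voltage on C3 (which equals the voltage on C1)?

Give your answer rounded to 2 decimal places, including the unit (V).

Answer: 5.33 V

Derivation:
Initial: C1(1μF, Q=12μC, V=12.00V), C2(1μF, Q=10μC, V=10.00V), C3(2μF, Q=4μC, V=2.00V)
Op 1: CLOSE 3-1: Q_total=16.00, C_total=3.00, V=5.33; Q3=10.67, Q1=5.33; dissipated=33.333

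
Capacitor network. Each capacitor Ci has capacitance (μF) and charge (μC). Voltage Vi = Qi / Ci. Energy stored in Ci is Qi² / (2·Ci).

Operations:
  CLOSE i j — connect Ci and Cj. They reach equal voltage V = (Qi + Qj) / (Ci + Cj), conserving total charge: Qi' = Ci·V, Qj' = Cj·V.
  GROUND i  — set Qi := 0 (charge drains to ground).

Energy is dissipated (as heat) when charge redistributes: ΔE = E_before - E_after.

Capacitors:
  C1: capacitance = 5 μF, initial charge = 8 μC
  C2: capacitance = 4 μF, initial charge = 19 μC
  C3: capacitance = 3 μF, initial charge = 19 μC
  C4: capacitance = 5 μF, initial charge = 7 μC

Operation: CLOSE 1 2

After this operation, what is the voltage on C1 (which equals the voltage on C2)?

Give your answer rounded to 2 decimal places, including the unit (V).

Answer: 3.00 V

Derivation:
Initial: C1(5μF, Q=8μC, V=1.60V), C2(4μF, Q=19μC, V=4.75V), C3(3μF, Q=19μC, V=6.33V), C4(5μF, Q=7μC, V=1.40V)
Op 1: CLOSE 1-2: Q_total=27.00, C_total=9.00, V=3.00; Q1=15.00, Q2=12.00; dissipated=11.025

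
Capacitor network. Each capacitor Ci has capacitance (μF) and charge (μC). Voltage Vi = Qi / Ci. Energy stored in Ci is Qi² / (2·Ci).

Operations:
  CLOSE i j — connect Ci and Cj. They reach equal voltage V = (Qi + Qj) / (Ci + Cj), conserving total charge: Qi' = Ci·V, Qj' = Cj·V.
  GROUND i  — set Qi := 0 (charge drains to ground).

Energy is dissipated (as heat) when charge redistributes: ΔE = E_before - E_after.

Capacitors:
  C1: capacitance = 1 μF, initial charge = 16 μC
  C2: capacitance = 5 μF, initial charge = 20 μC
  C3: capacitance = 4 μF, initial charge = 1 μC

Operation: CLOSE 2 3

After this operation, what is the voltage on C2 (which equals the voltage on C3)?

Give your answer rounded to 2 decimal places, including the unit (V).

Answer: 2.33 V

Derivation:
Initial: C1(1μF, Q=16μC, V=16.00V), C2(5μF, Q=20μC, V=4.00V), C3(4μF, Q=1μC, V=0.25V)
Op 1: CLOSE 2-3: Q_total=21.00, C_total=9.00, V=2.33; Q2=11.67, Q3=9.33; dissipated=15.625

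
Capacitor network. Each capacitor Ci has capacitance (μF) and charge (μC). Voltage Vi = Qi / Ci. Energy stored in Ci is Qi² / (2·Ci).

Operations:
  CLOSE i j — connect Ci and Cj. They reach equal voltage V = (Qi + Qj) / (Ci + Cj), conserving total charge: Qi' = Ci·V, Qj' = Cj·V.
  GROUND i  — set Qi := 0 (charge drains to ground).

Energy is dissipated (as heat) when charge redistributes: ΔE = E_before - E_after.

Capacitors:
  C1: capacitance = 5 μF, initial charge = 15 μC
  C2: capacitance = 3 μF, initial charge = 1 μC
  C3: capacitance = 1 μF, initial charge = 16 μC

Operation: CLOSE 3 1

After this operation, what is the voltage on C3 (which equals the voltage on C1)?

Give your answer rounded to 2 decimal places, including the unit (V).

Initial: C1(5μF, Q=15μC, V=3.00V), C2(3μF, Q=1μC, V=0.33V), C3(1μF, Q=16μC, V=16.00V)
Op 1: CLOSE 3-1: Q_total=31.00, C_total=6.00, V=5.17; Q3=5.17, Q1=25.83; dissipated=70.417

Answer: 5.17 V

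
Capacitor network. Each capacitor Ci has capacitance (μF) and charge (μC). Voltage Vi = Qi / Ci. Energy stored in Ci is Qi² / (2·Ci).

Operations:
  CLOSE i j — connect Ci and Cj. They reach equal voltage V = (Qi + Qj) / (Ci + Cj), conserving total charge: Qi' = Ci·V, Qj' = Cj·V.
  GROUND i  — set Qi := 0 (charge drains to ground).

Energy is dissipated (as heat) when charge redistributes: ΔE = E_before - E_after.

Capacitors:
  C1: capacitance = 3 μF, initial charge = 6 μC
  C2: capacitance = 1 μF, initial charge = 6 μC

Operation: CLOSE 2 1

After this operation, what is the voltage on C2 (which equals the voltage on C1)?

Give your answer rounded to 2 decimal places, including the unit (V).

Initial: C1(3μF, Q=6μC, V=2.00V), C2(1μF, Q=6μC, V=6.00V)
Op 1: CLOSE 2-1: Q_total=12.00, C_total=4.00, V=3.00; Q2=3.00, Q1=9.00; dissipated=6.000

Answer: 3.00 V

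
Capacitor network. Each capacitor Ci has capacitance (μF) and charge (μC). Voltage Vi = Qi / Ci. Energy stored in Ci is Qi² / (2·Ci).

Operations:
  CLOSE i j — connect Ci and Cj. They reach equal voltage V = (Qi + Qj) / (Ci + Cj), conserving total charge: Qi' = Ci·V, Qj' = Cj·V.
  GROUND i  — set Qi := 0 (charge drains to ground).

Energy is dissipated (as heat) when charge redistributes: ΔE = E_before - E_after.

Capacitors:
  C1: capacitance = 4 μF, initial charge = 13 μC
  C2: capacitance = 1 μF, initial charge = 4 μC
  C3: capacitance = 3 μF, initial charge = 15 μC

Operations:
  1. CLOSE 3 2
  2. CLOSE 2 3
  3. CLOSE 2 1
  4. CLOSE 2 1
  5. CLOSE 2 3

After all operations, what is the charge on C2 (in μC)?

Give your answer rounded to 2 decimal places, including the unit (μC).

Answer: 4.45 μC

Derivation:
Initial: C1(4μF, Q=13μC, V=3.25V), C2(1μF, Q=4μC, V=4.00V), C3(3μF, Q=15μC, V=5.00V)
Op 1: CLOSE 3-2: Q_total=19.00, C_total=4.00, V=4.75; Q3=14.25, Q2=4.75; dissipated=0.375
Op 2: CLOSE 2-3: Q_total=19.00, C_total=4.00, V=4.75; Q2=4.75, Q3=14.25; dissipated=0.000
Op 3: CLOSE 2-1: Q_total=17.75, C_total=5.00, V=3.55; Q2=3.55, Q1=14.20; dissipated=0.900
Op 4: CLOSE 2-1: Q_total=17.75, C_total=5.00, V=3.55; Q2=3.55, Q1=14.20; dissipated=0.000
Op 5: CLOSE 2-3: Q_total=17.80, C_total=4.00, V=4.45; Q2=4.45, Q3=13.35; dissipated=0.540
Final charges: Q1=14.20, Q2=4.45, Q3=13.35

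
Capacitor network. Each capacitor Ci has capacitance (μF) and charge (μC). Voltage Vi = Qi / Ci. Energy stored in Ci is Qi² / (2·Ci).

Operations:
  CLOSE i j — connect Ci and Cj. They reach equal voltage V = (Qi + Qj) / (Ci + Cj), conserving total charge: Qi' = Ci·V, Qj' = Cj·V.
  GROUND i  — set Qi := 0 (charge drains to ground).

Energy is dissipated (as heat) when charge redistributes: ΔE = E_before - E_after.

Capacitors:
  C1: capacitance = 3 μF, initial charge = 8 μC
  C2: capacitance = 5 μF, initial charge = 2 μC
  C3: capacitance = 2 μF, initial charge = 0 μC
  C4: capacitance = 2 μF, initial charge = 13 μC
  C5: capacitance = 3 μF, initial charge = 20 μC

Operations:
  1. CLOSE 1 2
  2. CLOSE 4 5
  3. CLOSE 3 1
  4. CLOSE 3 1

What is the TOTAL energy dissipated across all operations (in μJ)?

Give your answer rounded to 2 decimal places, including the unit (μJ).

Answer: 5.77 μJ

Derivation:
Initial: C1(3μF, Q=8μC, V=2.67V), C2(5μF, Q=2μC, V=0.40V), C3(2μF, Q=0μC, V=0.00V), C4(2μF, Q=13μC, V=6.50V), C5(3μF, Q=20μC, V=6.67V)
Op 1: CLOSE 1-2: Q_total=10.00, C_total=8.00, V=1.25; Q1=3.75, Q2=6.25; dissipated=4.817
Op 2: CLOSE 4-5: Q_total=33.00, C_total=5.00, V=6.60; Q4=13.20, Q5=19.80; dissipated=0.017
Op 3: CLOSE 3-1: Q_total=3.75, C_total=5.00, V=0.75; Q3=1.50, Q1=2.25; dissipated=0.938
Op 4: CLOSE 3-1: Q_total=3.75, C_total=5.00, V=0.75; Q3=1.50, Q1=2.25; dissipated=0.000
Total dissipated: 5.771 μJ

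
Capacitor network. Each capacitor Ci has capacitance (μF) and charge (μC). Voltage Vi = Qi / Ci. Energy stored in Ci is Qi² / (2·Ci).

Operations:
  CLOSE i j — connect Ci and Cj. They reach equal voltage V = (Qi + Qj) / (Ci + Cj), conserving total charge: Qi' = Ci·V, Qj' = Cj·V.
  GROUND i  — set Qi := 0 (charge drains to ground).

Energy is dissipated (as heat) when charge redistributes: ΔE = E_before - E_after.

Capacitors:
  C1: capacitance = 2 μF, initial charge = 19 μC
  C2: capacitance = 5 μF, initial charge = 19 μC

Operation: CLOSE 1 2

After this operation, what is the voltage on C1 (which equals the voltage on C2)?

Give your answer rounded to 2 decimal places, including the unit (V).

Initial: C1(2μF, Q=19μC, V=9.50V), C2(5μF, Q=19μC, V=3.80V)
Op 1: CLOSE 1-2: Q_total=38.00, C_total=7.00, V=5.43; Q1=10.86, Q2=27.14; dissipated=23.207

Answer: 5.43 V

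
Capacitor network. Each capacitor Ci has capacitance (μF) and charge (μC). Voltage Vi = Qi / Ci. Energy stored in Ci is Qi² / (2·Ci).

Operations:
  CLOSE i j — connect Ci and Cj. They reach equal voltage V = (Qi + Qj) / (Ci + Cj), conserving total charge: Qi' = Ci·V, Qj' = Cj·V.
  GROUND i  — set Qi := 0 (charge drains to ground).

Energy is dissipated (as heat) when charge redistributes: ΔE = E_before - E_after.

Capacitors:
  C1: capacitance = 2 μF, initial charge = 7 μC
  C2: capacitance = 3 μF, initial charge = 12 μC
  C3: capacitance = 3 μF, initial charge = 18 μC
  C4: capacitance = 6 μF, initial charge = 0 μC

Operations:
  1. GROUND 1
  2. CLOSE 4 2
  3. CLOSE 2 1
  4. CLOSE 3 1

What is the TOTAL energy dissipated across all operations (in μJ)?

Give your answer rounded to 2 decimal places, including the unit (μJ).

Answer: 45.54 μJ

Derivation:
Initial: C1(2μF, Q=7μC, V=3.50V), C2(3μF, Q=12μC, V=4.00V), C3(3μF, Q=18μC, V=6.00V), C4(6μF, Q=0μC, V=0.00V)
Op 1: GROUND 1: Q1=0; energy lost=12.250
Op 2: CLOSE 4-2: Q_total=12.00, C_total=9.00, V=1.33; Q4=8.00, Q2=4.00; dissipated=16.000
Op 3: CLOSE 2-1: Q_total=4.00, C_total=5.00, V=0.80; Q2=2.40, Q1=1.60; dissipated=1.067
Op 4: CLOSE 3-1: Q_total=19.60, C_total=5.00, V=3.92; Q3=11.76, Q1=7.84; dissipated=16.224
Total dissipated: 45.541 μJ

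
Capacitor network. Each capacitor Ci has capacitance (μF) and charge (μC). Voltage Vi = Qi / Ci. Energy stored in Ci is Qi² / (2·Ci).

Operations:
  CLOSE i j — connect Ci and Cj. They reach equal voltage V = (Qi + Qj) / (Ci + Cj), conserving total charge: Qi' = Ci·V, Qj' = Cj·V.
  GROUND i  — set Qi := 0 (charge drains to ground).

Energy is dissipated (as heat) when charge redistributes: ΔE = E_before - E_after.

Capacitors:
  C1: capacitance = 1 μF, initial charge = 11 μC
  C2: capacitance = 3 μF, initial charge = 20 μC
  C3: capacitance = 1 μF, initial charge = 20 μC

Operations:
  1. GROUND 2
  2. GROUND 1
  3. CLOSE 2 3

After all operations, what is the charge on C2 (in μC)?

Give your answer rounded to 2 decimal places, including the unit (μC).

Answer: 15.00 μC

Derivation:
Initial: C1(1μF, Q=11μC, V=11.00V), C2(3μF, Q=20μC, V=6.67V), C3(1μF, Q=20μC, V=20.00V)
Op 1: GROUND 2: Q2=0; energy lost=66.667
Op 2: GROUND 1: Q1=0; energy lost=60.500
Op 3: CLOSE 2-3: Q_total=20.00, C_total=4.00, V=5.00; Q2=15.00, Q3=5.00; dissipated=150.000
Final charges: Q1=0.00, Q2=15.00, Q3=5.00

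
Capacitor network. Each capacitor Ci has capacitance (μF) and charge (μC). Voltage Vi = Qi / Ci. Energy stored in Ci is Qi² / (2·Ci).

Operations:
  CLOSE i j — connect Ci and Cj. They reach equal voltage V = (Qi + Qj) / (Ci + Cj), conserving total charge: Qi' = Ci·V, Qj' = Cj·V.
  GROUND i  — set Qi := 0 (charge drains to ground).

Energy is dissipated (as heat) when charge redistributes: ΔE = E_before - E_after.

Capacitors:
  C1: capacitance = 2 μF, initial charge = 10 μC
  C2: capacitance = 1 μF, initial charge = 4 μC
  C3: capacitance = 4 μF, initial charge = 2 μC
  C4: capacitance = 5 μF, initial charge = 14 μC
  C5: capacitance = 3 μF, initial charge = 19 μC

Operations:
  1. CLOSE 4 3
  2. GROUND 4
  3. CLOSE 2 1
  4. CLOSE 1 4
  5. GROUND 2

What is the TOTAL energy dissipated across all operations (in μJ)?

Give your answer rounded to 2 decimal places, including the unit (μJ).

Initial: C1(2μF, Q=10μC, V=5.00V), C2(1μF, Q=4μC, V=4.00V), C3(4μF, Q=2μC, V=0.50V), C4(5μF, Q=14μC, V=2.80V), C5(3μF, Q=19μC, V=6.33V)
Op 1: CLOSE 4-3: Q_total=16.00, C_total=9.00, V=1.78; Q4=8.89, Q3=7.11; dissipated=5.878
Op 2: GROUND 4: Q4=0; energy lost=7.901
Op 3: CLOSE 2-1: Q_total=14.00, C_total=3.00, V=4.67; Q2=4.67, Q1=9.33; dissipated=0.333
Op 4: CLOSE 1-4: Q_total=9.33, C_total=7.00, V=1.33; Q1=2.67, Q4=6.67; dissipated=15.556
Op 5: GROUND 2: Q2=0; energy lost=10.889
Total dissipated: 40.557 μJ

Answer: 40.56 μJ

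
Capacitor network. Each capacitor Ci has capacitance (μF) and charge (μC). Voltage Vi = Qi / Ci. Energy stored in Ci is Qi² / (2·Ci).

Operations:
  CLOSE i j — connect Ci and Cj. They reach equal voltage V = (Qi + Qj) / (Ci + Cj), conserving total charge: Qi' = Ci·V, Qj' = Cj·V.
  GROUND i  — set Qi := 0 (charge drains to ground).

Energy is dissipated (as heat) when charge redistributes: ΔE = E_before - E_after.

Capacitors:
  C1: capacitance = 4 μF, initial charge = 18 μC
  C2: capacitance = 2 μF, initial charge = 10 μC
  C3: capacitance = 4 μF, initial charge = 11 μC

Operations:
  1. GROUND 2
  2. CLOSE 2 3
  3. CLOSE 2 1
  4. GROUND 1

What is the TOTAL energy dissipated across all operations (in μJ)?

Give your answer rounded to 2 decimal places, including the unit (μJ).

Initial: C1(4μF, Q=18μC, V=4.50V), C2(2μF, Q=10μC, V=5.00V), C3(4μF, Q=11μC, V=2.75V)
Op 1: GROUND 2: Q2=0; energy lost=25.000
Op 2: CLOSE 2-3: Q_total=11.00, C_total=6.00, V=1.83; Q2=3.67, Q3=7.33; dissipated=5.042
Op 3: CLOSE 2-1: Q_total=21.67, C_total=6.00, V=3.61; Q2=7.22, Q1=14.44; dissipated=4.741
Op 4: GROUND 1: Q1=0; energy lost=26.080
Total dissipated: 60.863 μJ

Answer: 60.86 μJ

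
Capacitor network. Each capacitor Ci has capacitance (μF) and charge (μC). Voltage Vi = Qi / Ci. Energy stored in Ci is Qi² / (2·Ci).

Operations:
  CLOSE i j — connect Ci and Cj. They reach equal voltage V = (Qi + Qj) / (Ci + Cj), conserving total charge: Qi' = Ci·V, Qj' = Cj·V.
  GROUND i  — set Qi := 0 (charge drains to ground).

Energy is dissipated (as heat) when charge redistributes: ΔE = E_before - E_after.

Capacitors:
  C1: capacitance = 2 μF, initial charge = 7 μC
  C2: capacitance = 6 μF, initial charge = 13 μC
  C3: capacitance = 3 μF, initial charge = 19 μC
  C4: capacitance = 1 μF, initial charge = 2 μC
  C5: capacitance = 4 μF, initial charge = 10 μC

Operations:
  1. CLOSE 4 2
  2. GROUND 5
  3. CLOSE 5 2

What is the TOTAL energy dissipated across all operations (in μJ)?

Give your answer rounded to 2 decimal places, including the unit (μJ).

Initial: C1(2μF, Q=7μC, V=3.50V), C2(6μF, Q=13μC, V=2.17V), C3(3μF, Q=19μC, V=6.33V), C4(1μF, Q=2μC, V=2.00V), C5(4μF, Q=10μC, V=2.50V)
Op 1: CLOSE 4-2: Q_total=15.00, C_total=7.00, V=2.14; Q4=2.14, Q2=12.86; dissipated=0.012
Op 2: GROUND 5: Q5=0; energy lost=12.500
Op 3: CLOSE 5-2: Q_total=12.86, C_total=10.00, V=1.29; Q5=5.14, Q2=7.71; dissipated=5.510
Total dissipated: 18.022 μJ

Answer: 18.02 μJ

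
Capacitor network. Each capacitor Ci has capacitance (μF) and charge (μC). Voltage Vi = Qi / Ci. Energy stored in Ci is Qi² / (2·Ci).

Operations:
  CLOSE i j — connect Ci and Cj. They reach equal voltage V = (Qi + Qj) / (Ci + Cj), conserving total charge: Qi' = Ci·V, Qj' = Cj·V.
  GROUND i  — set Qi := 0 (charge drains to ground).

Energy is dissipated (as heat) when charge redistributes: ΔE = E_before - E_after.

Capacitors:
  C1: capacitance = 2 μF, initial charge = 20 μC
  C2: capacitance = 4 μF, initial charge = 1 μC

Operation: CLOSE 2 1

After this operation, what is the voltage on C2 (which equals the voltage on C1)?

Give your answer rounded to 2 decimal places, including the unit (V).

Answer: 3.50 V

Derivation:
Initial: C1(2μF, Q=20μC, V=10.00V), C2(4μF, Q=1μC, V=0.25V)
Op 1: CLOSE 2-1: Q_total=21.00, C_total=6.00, V=3.50; Q2=14.00, Q1=7.00; dissipated=63.375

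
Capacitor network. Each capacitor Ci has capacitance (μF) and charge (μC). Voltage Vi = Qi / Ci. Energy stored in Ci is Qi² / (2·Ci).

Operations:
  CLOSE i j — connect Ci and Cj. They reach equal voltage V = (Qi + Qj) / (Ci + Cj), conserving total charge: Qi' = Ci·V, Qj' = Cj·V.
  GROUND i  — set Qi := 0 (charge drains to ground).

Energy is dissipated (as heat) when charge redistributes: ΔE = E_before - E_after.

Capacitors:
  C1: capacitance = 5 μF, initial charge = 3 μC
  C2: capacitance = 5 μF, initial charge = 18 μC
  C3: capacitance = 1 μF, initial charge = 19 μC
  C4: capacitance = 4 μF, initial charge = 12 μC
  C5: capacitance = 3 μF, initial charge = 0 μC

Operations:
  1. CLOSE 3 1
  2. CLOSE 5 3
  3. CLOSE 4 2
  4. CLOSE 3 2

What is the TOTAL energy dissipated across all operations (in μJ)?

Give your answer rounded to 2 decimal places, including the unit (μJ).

Initial: C1(5μF, Q=3μC, V=0.60V), C2(5μF, Q=18μC, V=3.60V), C3(1μF, Q=19μC, V=19.00V), C4(4μF, Q=12μC, V=3.00V), C5(3μF, Q=0μC, V=0.00V)
Op 1: CLOSE 3-1: Q_total=22.00, C_total=6.00, V=3.67; Q3=3.67, Q1=18.33; dissipated=141.067
Op 2: CLOSE 5-3: Q_total=3.67, C_total=4.00, V=0.92; Q5=2.75, Q3=0.92; dissipated=5.042
Op 3: CLOSE 4-2: Q_total=30.00, C_total=9.00, V=3.33; Q4=13.33, Q2=16.67; dissipated=0.400
Op 4: CLOSE 3-2: Q_total=17.58, C_total=6.00, V=2.93; Q3=2.93, Q2=14.65; dissipated=2.433
Total dissipated: 148.942 μJ

Answer: 148.94 μJ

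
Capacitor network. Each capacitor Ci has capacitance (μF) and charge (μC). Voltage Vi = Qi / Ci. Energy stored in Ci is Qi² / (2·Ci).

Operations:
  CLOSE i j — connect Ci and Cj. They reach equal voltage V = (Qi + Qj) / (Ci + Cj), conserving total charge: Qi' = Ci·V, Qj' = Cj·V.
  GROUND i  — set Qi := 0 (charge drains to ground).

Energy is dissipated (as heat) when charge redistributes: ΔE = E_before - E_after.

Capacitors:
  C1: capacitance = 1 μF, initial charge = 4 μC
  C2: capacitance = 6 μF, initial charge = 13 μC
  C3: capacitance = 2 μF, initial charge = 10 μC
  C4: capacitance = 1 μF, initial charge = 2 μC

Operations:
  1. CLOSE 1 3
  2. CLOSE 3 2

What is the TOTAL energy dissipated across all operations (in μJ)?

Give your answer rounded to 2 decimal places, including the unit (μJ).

Initial: C1(1μF, Q=4μC, V=4.00V), C2(6μF, Q=13μC, V=2.17V), C3(2μF, Q=10μC, V=5.00V), C4(1μF, Q=2μC, V=2.00V)
Op 1: CLOSE 1-3: Q_total=14.00, C_total=3.00, V=4.67; Q1=4.67, Q3=9.33; dissipated=0.333
Op 2: CLOSE 3-2: Q_total=22.33, C_total=8.00, V=2.79; Q3=5.58, Q2=16.75; dissipated=4.688
Total dissipated: 5.021 μJ

Answer: 5.02 μJ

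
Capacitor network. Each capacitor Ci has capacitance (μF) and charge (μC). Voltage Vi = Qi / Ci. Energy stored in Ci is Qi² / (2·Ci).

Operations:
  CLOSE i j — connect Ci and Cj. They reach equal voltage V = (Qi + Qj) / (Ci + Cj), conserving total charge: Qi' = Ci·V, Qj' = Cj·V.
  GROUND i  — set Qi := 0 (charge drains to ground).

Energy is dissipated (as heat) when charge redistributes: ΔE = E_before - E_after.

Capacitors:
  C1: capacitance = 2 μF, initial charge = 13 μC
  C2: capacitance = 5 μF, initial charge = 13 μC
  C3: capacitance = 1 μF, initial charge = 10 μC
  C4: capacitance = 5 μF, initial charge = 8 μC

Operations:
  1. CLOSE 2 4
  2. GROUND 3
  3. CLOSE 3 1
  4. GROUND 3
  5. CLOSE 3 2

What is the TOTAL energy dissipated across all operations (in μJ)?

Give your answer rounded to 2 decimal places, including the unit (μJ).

Initial: C1(2μF, Q=13μC, V=6.50V), C2(5μF, Q=13μC, V=2.60V), C3(1μF, Q=10μC, V=10.00V), C4(5μF, Q=8μC, V=1.60V)
Op 1: CLOSE 2-4: Q_total=21.00, C_total=10.00, V=2.10; Q2=10.50, Q4=10.50; dissipated=1.250
Op 2: GROUND 3: Q3=0; energy lost=50.000
Op 3: CLOSE 3-1: Q_total=13.00, C_total=3.00, V=4.33; Q3=4.33, Q1=8.67; dissipated=14.083
Op 4: GROUND 3: Q3=0; energy lost=9.389
Op 5: CLOSE 3-2: Q_total=10.50, C_total=6.00, V=1.75; Q3=1.75, Q2=8.75; dissipated=1.837
Total dissipated: 76.560 μJ

Answer: 76.56 μJ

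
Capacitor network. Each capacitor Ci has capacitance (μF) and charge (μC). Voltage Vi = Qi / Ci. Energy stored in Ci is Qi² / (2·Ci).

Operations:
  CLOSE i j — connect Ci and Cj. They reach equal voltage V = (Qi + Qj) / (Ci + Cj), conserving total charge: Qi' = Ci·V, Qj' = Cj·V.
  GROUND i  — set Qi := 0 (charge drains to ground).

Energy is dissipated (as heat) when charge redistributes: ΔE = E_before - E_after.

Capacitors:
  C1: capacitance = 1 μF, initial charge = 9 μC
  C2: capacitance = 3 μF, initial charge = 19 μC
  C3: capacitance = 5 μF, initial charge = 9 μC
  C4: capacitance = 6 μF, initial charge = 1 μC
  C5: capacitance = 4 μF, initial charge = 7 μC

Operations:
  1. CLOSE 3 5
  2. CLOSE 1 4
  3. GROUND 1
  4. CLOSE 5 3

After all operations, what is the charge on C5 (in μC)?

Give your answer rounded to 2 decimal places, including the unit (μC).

Answer: 7.11 μC

Derivation:
Initial: C1(1μF, Q=9μC, V=9.00V), C2(3μF, Q=19μC, V=6.33V), C3(5μF, Q=9μC, V=1.80V), C4(6μF, Q=1μC, V=0.17V), C5(4μF, Q=7μC, V=1.75V)
Op 1: CLOSE 3-5: Q_total=16.00, C_total=9.00, V=1.78; Q3=8.89, Q5=7.11; dissipated=0.003
Op 2: CLOSE 1-4: Q_total=10.00, C_total=7.00, V=1.43; Q1=1.43, Q4=8.57; dissipated=33.440
Op 3: GROUND 1: Q1=0; energy lost=1.020
Op 4: CLOSE 5-3: Q_total=16.00, C_total=9.00, V=1.78; Q5=7.11, Q3=8.89; dissipated=0.000
Final charges: Q1=0.00, Q2=19.00, Q3=8.89, Q4=8.57, Q5=7.11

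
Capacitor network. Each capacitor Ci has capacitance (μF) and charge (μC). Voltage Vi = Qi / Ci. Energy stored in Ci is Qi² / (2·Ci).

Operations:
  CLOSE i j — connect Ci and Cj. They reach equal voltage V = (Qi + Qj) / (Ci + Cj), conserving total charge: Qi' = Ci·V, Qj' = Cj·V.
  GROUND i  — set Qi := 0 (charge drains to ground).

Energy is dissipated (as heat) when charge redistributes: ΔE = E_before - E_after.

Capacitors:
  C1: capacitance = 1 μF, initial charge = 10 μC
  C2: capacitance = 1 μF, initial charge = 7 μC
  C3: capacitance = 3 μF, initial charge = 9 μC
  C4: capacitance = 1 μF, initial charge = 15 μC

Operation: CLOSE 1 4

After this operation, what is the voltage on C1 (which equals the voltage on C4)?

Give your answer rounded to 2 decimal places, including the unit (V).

Answer: 12.50 V

Derivation:
Initial: C1(1μF, Q=10μC, V=10.00V), C2(1μF, Q=7μC, V=7.00V), C3(3μF, Q=9μC, V=3.00V), C4(1μF, Q=15μC, V=15.00V)
Op 1: CLOSE 1-4: Q_total=25.00, C_total=2.00, V=12.50; Q1=12.50, Q4=12.50; dissipated=6.250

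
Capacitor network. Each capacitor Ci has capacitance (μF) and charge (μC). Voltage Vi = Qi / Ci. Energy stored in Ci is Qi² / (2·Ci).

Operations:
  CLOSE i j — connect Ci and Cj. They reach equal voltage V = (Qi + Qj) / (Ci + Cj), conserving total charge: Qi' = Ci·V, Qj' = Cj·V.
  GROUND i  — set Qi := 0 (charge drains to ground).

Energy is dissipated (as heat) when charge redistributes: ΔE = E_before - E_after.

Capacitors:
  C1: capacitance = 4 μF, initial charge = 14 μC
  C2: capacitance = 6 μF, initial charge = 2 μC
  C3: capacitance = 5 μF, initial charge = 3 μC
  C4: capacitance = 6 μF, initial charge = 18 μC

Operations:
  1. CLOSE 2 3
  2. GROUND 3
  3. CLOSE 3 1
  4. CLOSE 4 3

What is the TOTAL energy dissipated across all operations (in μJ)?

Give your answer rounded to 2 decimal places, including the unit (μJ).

Answer: 17.07 μJ

Derivation:
Initial: C1(4μF, Q=14μC, V=3.50V), C2(6μF, Q=2μC, V=0.33V), C3(5μF, Q=3μC, V=0.60V), C4(6μF, Q=18μC, V=3.00V)
Op 1: CLOSE 2-3: Q_total=5.00, C_total=11.00, V=0.45; Q2=2.73, Q3=2.27; dissipated=0.097
Op 2: GROUND 3: Q3=0; energy lost=0.517
Op 3: CLOSE 3-1: Q_total=14.00, C_total=9.00, V=1.56; Q3=7.78, Q1=6.22; dissipated=13.611
Op 4: CLOSE 4-3: Q_total=25.78, C_total=11.00, V=2.34; Q4=14.06, Q3=11.72; dissipated=2.845
Total dissipated: 17.070 μJ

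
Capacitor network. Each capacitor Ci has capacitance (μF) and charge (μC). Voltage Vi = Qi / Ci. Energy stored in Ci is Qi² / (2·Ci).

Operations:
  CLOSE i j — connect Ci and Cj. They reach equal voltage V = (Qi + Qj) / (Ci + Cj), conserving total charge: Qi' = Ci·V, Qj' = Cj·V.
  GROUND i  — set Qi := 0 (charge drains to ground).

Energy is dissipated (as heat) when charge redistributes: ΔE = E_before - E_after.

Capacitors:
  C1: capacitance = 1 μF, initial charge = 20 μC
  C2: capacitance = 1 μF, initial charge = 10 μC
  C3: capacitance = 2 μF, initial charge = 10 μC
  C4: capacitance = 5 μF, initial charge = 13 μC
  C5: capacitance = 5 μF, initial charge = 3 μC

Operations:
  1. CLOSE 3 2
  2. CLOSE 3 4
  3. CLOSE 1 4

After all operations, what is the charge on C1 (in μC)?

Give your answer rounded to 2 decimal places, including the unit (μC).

Initial: C1(1μF, Q=20μC, V=20.00V), C2(1μF, Q=10μC, V=10.00V), C3(2μF, Q=10μC, V=5.00V), C4(5μF, Q=13μC, V=2.60V), C5(5μF, Q=3μC, V=0.60V)
Op 1: CLOSE 3-2: Q_total=20.00, C_total=3.00, V=6.67; Q3=13.33, Q2=6.67; dissipated=8.333
Op 2: CLOSE 3-4: Q_total=26.33, C_total=7.00, V=3.76; Q3=7.52, Q4=18.81; dissipated=11.813
Op 3: CLOSE 1-4: Q_total=38.81, C_total=6.00, V=6.47; Q1=6.47, Q4=32.34; dissipated=109.865
Final charges: Q1=6.47, Q2=6.67, Q3=7.52, Q4=32.34, Q5=3.00

Answer: 6.47 μC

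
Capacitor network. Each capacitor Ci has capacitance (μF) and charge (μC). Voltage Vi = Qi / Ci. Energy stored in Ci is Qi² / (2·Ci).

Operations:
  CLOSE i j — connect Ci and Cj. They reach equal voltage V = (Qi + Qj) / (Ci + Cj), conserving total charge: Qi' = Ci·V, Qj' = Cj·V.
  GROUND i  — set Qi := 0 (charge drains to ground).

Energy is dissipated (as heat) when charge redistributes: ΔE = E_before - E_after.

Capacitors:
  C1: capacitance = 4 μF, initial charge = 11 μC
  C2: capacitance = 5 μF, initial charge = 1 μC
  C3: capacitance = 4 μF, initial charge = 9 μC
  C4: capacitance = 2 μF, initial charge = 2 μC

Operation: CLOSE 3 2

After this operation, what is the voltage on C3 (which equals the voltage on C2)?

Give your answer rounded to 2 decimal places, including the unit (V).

Answer: 1.11 V

Derivation:
Initial: C1(4μF, Q=11μC, V=2.75V), C2(5μF, Q=1μC, V=0.20V), C3(4μF, Q=9μC, V=2.25V), C4(2μF, Q=2μC, V=1.00V)
Op 1: CLOSE 3-2: Q_total=10.00, C_total=9.00, V=1.11; Q3=4.44, Q2=5.56; dissipated=4.669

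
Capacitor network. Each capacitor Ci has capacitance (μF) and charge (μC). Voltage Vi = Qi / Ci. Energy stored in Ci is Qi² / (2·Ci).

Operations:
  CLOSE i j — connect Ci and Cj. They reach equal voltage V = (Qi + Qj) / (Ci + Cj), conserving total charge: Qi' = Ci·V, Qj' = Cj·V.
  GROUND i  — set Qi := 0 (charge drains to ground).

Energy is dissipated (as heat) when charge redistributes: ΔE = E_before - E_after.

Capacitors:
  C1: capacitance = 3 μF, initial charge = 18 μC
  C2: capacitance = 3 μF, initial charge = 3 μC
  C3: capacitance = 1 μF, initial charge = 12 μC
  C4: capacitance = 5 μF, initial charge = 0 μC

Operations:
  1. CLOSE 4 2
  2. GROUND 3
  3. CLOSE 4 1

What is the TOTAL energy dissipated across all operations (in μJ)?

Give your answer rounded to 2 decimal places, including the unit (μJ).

Initial: C1(3μF, Q=18μC, V=6.00V), C2(3μF, Q=3μC, V=1.00V), C3(1μF, Q=12μC, V=12.00V), C4(5μF, Q=0μC, V=0.00V)
Op 1: CLOSE 4-2: Q_total=3.00, C_total=8.00, V=0.38; Q4=1.88, Q2=1.12; dissipated=0.938
Op 2: GROUND 3: Q3=0; energy lost=72.000
Op 3: CLOSE 4-1: Q_total=19.88, C_total=8.00, V=2.48; Q4=12.42, Q1=7.45; dissipated=29.663
Total dissipated: 102.601 μJ

Answer: 102.60 μJ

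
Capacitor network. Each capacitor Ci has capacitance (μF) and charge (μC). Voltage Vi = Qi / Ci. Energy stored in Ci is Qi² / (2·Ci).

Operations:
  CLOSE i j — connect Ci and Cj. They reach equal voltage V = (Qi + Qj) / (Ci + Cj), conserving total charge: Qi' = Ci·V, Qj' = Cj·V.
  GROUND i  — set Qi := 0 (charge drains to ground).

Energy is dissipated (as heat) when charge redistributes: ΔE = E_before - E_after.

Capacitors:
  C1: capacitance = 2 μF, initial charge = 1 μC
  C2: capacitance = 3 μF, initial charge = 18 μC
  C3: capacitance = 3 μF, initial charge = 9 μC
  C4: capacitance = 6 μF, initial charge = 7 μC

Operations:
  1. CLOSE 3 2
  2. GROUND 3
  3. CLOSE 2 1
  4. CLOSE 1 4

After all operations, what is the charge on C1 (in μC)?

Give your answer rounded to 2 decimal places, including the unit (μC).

Initial: C1(2μF, Q=1μC, V=0.50V), C2(3μF, Q=18μC, V=6.00V), C3(3μF, Q=9μC, V=3.00V), C4(6μF, Q=7μC, V=1.17V)
Op 1: CLOSE 3-2: Q_total=27.00, C_total=6.00, V=4.50; Q3=13.50, Q2=13.50; dissipated=6.750
Op 2: GROUND 3: Q3=0; energy lost=30.375
Op 3: CLOSE 2-1: Q_total=14.50, C_total=5.00, V=2.90; Q2=8.70, Q1=5.80; dissipated=9.600
Op 4: CLOSE 1-4: Q_total=12.80, C_total=8.00, V=1.60; Q1=3.20, Q4=9.60; dissipated=2.253
Final charges: Q1=3.20, Q2=8.70, Q3=0.00, Q4=9.60

Answer: 3.20 μC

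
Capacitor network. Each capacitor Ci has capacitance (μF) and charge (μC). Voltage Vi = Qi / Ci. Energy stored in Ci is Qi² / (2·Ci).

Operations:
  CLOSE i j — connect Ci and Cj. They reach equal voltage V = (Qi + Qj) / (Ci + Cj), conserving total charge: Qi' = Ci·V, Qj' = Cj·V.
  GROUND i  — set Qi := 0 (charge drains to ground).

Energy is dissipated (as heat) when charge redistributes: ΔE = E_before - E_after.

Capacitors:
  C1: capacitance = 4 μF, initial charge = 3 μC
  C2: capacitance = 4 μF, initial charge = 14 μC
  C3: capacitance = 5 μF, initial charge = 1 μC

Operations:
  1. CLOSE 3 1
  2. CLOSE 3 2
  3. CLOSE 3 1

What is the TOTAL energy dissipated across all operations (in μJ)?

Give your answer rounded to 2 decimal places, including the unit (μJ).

Initial: C1(4μF, Q=3μC, V=0.75V), C2(4μF, Q=14μC, V=3.50V), C3(5μF, Q=1μC, V=0.20V)
Op 1: CLOSE 3-1: Q_total=4.00, C_total=9.00, V=0.44; Q3=2.22, Q1=1.78; dissipated=0.336
Op 2: CLOSE 3-2: Q_total=16.22, C_total=9.00, V=1.80; Q3=9.01, Q2=7.21; dissipated=10.374
Op 3: CLOSE 3-1: Q_total=10.79, C_total=9.00, V=1.20; Q3=5.99, Q1=4.80; dissipated=2.049
Total dissipated: 12.759 μJ

Answer: 12.76 μJ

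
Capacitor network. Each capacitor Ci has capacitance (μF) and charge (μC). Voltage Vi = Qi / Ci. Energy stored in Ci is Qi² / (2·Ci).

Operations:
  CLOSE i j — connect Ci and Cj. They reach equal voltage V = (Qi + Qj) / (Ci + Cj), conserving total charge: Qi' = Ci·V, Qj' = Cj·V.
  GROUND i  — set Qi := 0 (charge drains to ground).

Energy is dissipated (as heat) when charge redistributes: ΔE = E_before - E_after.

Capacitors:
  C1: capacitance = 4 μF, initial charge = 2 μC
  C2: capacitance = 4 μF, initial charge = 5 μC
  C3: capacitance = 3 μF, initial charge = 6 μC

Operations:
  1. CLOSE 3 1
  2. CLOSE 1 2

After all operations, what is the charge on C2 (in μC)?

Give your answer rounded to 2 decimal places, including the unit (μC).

Initial: C1(4μF, Q=2μC, V=0.50V), C2(4μF, Q=5μC, V=1.25V), C3(3μF, Q=6μC, V=2.00V)
Op 1: CLOSE 3-1: Q_total=8.00, C_total=7.00, V=1.14; Q3=3.43, Q1=4.57; dissipated=1.929
Op 2: CLOSE 1-2: Q_total=9.57, C_total=8.00, V=1.20; Q1=4.79, Q2=4.79; dissipated=0.011
Final charges: Q1=4.79, Q2=4.79, Q3=3.43

Answer: 4.79 μC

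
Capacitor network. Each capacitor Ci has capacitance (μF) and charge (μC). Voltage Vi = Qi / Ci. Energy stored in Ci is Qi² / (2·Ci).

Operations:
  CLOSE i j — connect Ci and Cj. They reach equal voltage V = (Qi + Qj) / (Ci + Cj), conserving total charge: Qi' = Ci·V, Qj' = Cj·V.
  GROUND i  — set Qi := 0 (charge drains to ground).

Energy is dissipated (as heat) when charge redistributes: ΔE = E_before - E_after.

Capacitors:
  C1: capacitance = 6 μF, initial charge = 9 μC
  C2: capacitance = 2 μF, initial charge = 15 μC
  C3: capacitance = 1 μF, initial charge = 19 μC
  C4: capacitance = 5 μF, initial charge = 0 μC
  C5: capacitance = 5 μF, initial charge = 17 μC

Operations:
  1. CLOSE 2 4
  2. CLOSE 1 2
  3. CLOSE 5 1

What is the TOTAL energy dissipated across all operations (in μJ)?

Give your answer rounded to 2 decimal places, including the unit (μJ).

Answer: 44.61 μJ

Derivation:
Initial: C1(6μF, Q=9μC, V=1.50V), C2(2μF, Q=15μC, V=7.50V), C3(1μF, Q=19μC, V=19.00V), C4(5μF, Q=0μC, V=0.00V), C5(5μF, Q=17μC, V=3.40V)
Op 1: CLOSE 2-4: Q_total=15.00, C_total=7.00, V=2.14; Q2=4.29, Q4=10.71; dissipated=40.179
Op 2: CLOSE 1-2: Q_total=13.29, C_total=8.00, V=1.66; Q1=9.96, Q2=3.32; dissipated=0.310
Op 3: CLOSE 5-1: Q_total=26.96, C_total=11.00, V=2.45; Q5=12.26, Q1=14.71; dissipated=4.125
Total dissipated: 44.614 μJ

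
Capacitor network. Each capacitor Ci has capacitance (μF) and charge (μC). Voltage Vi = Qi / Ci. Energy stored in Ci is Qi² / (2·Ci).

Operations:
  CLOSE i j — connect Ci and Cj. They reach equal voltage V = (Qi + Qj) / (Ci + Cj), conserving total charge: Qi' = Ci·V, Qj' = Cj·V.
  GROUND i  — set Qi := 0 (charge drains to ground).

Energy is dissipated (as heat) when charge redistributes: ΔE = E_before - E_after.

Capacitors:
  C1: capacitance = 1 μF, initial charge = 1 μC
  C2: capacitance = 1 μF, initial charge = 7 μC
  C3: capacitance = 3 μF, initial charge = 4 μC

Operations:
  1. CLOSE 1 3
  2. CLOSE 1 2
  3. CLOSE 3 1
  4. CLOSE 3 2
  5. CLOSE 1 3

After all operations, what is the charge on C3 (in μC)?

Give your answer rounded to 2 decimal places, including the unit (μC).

Answer: 7.12 μC

Derivation:
Initial: C1(1μF, Q=1μC, V=1.00V), C2(1μF, Q=7μC, V=7.00V), C3(3μF, Q=4μC, V=1.33V)
Op 1: CLOSE 1-3: Q_total=5.00, C_total=4.00, V=1.25; Q1=1.25, Q3=3.75; dissipated=0.042
Op 2: CLOSE 1-2: Q_total=8.25, C_total=2.00, V=4.12; Q1=4.12, Q2=4.12; dissipated=8.266
Op 3: CLOSE 3-1: Q_total=7.88, C_total=4.00, V=1.97; Q3=5.91, Q1=1.97; dissipated=3.100
Op 4: CLOSE 3-2: Q_total=10.03, C_total=4.00, V=2.51; Q3=7.52, Q2=2.51; dissipated=1.744
Op 5: CLOSE 1-3: Q_total=9.49, C_total=4.00, V=2.37; Q1=2.37, Q3=7.12; dissipated=0.109
Final charges: Q1=2.37, Q2=2.51, Q3=7.12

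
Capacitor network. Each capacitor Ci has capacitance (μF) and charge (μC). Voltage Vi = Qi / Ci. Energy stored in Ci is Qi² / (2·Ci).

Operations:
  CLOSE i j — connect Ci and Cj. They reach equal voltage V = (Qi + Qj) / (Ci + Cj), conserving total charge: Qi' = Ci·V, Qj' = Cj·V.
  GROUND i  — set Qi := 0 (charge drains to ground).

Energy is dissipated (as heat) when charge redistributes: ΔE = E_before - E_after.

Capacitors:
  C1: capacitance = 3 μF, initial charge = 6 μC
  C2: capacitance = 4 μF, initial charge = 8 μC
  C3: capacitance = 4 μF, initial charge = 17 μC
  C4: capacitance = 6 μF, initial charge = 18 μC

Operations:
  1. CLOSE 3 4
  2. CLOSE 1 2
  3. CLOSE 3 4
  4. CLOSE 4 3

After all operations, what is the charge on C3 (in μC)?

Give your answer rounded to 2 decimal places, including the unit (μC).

Initial: C1(3μF, Q=6μC, V=2.00V), C2(4μF, Q=8μC, V=2.00V), C3(4μF, Q=17μC, V=4.25V), C4(6μF, Q=18μC, V=3.00V)
Op 1: CLOSE 3-4: Q_total=35.00, C_total=10.00, V=3.50; Q3=14.00, Q4=21.00; dissipated=1.875
Op 2: CLOSE 1-2: Q_total=14.00, C_total=7.00, V=2.00; Q1=6.00, Q2=8.00; dissipated=0.000
Op 3: CLOSE 3-4: Q_total=35.00, C_total=10.00, V=3.50; Q3=14.00, Q4=21.00; dissipated=0.000
Op 4: CLOSE 4-3: Q_total=35.00, C_total=10.00, V=3.50; Q4=21.00, Q3=14.00; dissipated=0.000
Final charges: Q1=6.00, Q2=8.00, Q3=14.00, Q4=21.00

Answer: 14.00 μC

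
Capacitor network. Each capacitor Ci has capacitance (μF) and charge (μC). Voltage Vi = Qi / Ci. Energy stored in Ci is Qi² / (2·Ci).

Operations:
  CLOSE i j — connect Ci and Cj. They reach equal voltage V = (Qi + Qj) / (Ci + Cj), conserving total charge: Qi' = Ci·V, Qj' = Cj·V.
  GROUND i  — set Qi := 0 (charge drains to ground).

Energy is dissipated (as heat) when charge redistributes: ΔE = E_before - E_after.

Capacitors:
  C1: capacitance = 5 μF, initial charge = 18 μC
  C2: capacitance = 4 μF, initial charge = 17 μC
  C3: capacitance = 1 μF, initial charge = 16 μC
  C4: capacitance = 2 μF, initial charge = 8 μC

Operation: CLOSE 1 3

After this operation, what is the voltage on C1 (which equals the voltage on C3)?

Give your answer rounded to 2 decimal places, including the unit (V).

Initial: C1(5μF, Q=18μC, V=3.60V), C2(4μF, Q=17μC, V=4.25V), C3(1μF, Q=16μC, V=16.00V), C4(2μF, Q=8μC, V=4.00V)
Op 1: CLOSE 1-3: Q_total=34.00, C_total=6.00, V=5.67; Q1=28.33, Q3=5.67; dissipated=64.067

Answer: 5.67 V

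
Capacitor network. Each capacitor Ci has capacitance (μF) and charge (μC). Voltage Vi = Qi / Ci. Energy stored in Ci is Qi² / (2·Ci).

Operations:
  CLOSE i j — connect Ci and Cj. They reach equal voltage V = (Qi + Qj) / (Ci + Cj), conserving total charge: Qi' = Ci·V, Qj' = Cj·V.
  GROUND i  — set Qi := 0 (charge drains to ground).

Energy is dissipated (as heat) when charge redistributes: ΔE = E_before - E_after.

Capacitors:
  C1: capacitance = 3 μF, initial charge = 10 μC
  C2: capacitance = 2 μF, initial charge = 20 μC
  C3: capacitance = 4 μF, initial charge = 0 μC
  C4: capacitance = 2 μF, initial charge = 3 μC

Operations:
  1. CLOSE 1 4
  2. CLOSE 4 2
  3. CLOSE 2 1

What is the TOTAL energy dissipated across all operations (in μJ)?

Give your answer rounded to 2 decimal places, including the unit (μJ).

Answer: 37.61 μJ

Derivation:
Initial: C1(3μF, Q=10μC, V=3.33V), C2(2μF, Q=20μC, V=10.00V), C3(4μF, Q=0μC, V=0.00V), C4(2μF, Q=3μC, V=1.50V)
Op 1: CLOSE 1-4: Q_total=13.00, C_total=5.00, V=2.60; Q1=7.80, Q4=5.20; dissipated=2.017
Op 2: CLOSE 4-2: Q_total=25.20, C_total=4.00, V=6.30; Q4=12.60, Q2=12.60; dissipated=27.380
Op 3: CLOSE 2-1: Q_total=20.40, C_total=5.00, V=4.08; Q2=8.16, Q1=12.24; dissipated=8.214
Total dissipated: 37.611 μJ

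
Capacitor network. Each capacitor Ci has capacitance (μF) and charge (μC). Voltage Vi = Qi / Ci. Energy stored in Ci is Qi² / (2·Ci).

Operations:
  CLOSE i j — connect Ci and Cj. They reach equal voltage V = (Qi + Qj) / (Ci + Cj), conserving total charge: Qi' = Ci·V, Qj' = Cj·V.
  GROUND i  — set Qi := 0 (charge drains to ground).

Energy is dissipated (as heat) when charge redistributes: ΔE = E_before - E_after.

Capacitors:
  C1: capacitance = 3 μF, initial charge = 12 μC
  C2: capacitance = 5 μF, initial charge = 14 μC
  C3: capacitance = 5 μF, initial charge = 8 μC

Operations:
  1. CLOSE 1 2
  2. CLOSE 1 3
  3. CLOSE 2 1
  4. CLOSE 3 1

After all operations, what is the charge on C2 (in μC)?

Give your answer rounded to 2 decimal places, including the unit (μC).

Answer: 14.32 μC

Derivation:
Initial: C1(3μF, Q=12μC, V=4.00V), C2(5μF, Q=14μC, V=2.80V), C3(5μF, Q=8μC, V=1.60V)
Op 1: CLOSE 1-2: Q_total=26.00, C_total=8.00, V=3.25; Q1=9.75, Q2=16.25; dissipated=1.350
Op 2: CLOSE 1-3: Q_total=17.75, C_total=8.00, V=2.22; Q1=6.66, Q3=11.09; dissipated=2.552
Op 3: CLOSE 2-1: Q_total=22.91, C_total=8.00, V=2.86; Q2=14.32, Q1=8.59; dissipated=0.997
Op 4: CLOSE 3-1: Q_total=19.68, C_total=8.00, V=2.46; Q3=12.30, Q1=7.38; dissipated=0.389
Final charges: Q1=7.38, Q2=14.32, Q3=12.30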